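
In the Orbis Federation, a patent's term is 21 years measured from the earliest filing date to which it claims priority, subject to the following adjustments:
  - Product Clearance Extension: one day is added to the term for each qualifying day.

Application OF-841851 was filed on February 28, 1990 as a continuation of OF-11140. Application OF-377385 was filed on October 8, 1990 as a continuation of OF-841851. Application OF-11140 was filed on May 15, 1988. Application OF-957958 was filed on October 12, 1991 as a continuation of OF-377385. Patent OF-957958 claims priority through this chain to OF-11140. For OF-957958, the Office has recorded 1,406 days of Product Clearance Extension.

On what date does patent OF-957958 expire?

March 21, 2013

Earliest priority filing: 15 May 1988.
Base term: 15 May 1988 + 21 years → 15 May 2009.
Product Clearance Extension: +1406 days → 21 March 2013.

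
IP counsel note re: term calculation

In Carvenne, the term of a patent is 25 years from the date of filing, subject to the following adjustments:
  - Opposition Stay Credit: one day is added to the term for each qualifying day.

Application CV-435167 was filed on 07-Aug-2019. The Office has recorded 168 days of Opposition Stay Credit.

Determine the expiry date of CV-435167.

2045-01-22

Base term: filing date + 25 years → 7 August 2044.
Opposition Stay Credit: +168 days → 22 January 2045.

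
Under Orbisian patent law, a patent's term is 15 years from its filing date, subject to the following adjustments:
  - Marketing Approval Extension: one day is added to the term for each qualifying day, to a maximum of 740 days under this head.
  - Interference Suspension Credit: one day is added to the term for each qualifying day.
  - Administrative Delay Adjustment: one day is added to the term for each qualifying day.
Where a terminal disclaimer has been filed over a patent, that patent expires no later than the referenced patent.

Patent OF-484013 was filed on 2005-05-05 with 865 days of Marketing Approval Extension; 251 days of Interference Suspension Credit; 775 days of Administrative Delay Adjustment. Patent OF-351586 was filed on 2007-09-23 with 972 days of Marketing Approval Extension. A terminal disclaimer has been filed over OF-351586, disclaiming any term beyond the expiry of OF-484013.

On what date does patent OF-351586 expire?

Natural term of OF-351586:
  Base: filing + 15 years → 23 September 2022.
  Marketing Approval Extension: 972 days claimed exceeds the 740-day cap, so +740 days → 2 October 2024.
Expiry of referenced patent OF-484013:
  Base: filing + 15 years → 5 May 2020.
  Marketing Approval Extension: 865 days claimed exceeds the 740-day cap, so +740 days → 15 May 2022.
  Interference Suspension Credit: +251 days → 21 January 2023.
  Administrative Delay Adjustment: +775 days → 6 March 2025.
Terminal disclaimer: OF-351586 expires on the earlier of 2 October 2024 and 6 March 2025.

2024-10-02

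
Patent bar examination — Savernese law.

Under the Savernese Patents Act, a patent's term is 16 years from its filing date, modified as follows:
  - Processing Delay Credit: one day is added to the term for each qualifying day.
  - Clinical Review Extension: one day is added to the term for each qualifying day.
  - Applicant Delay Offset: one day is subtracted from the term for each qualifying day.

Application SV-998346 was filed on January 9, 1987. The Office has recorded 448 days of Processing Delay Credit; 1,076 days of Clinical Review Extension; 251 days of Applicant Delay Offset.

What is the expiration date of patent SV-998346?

July 5, 2006

Base term: filing date + 16 years → 9 January 2003.
Processing Delay Credit: +448 days → 1 April 2004.
Clinical Review Extension: +1076 days → 13 March 2007.
Applicant Delay Offset: −251 days → 5 July 2006.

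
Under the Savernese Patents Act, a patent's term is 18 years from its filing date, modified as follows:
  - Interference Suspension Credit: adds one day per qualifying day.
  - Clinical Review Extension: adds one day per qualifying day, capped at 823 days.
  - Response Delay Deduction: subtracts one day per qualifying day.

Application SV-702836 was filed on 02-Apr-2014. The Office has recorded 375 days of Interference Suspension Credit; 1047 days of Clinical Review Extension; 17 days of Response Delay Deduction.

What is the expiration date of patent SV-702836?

2035-06-27

Base term: filing date + 18 years → 2 April 2032.
Interference Suspension Credit: +375 days → 12 April 2033.
Clinical Review Extension: 1047 days claimed exceeds the 823-day cap, so +823 days → 14 July 2035.
Response Delay Deduction: −17 days → 27 June 2035.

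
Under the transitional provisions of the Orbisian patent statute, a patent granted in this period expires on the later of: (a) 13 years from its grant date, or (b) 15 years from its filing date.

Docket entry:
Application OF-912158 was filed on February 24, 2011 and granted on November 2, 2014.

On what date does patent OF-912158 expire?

November 2, 2027

(a) grant + 13 years → 2 November 2027.
(b) filing + 15 years → 24 February 2026.
Later of the two: 2 November 2027.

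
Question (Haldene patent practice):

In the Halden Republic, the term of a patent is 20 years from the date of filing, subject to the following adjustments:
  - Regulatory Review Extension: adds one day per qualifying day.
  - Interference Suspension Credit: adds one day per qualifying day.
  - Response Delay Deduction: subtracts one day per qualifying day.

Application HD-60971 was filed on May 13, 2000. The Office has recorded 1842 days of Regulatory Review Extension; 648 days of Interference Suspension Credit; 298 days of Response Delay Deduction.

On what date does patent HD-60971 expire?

Base term: filing date + 20 years → 13 May 2020.
Regulatory Review Extension: +1842 days → 29 May 2025.
Interference Suspension Credit: +648 days → 8 March 2027.
Response Delay Deduction: −298 days → 14 May 2026.

2026-05-14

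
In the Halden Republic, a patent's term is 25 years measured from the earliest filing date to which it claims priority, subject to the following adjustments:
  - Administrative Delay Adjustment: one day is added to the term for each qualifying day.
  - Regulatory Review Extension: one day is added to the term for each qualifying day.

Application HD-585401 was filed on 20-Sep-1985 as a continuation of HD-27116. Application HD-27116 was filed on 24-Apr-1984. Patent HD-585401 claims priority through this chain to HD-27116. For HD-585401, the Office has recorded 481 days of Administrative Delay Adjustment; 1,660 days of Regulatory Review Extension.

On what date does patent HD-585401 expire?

2015-03-05

Earliest priority filing: 24 April 1984.
Base term: 24 April 1984 + 25 years → 24 April 2009.
Administrative Delay Adjustment: +481 days → 18 August 2010.
Regulatory Review Extension: +1660 days → 5 March 2015.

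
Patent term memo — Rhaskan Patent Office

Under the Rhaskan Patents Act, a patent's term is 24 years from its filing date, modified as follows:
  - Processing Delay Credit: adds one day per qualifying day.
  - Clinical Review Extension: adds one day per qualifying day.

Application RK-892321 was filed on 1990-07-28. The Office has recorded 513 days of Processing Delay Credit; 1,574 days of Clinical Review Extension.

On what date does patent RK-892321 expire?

April 14, 2020

Base term: filing date + 24 years → 28 July 2014.
Processing Delay Credit: +513 days → 23 December 2015.
Clinical Review Extension: +1574 days → 14 April 2020.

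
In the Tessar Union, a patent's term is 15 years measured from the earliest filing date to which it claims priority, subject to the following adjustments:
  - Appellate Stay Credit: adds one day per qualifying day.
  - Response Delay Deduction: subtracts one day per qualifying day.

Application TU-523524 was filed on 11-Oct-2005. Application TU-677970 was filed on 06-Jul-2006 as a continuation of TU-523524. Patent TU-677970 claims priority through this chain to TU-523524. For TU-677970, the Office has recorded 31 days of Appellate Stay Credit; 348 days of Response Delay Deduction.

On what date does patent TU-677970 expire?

November 29, 2019

Earliest priority filing: 11 October 2005.
Base term: 11 October 2005 + 15 years → 11 October 2020.
Appellate Stay Credit: +31 days → 11 November 2020.
Response Delay Deduction: −348 days → 29 November 2019.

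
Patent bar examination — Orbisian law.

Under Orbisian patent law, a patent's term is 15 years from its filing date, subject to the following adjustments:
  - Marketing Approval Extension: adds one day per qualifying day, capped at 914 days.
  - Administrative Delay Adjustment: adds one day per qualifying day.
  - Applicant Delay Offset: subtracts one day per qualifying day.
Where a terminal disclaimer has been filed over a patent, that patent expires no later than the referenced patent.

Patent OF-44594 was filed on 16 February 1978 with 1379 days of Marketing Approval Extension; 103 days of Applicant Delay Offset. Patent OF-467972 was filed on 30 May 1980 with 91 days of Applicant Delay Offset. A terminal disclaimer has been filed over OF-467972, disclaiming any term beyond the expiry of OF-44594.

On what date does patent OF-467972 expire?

February 28, 1995

Natural term of OF-467972:
  Base: filing + 15 years → 30 May 1995.
  Applicant Delay Offset: −91 days → 28 February 1995.
Expiry of referenced patent OF-44594:
  Base: filing + 15 years → 16 February 1993.
  Marketing Approval Extension: 1379 days claimed exceeds the 914-day cap, so +914 days → 19 August 1995.
  Applicant Delay Offset: −103 days → 8 May 1995.
Terminal disclaimer: OF-467972 expires on the earlier of 28 February 1995 and 8 May 1995.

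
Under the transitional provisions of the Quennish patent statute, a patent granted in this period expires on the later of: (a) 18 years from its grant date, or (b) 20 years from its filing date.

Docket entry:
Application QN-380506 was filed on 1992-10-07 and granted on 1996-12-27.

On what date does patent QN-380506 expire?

(a) grant + 18 years → 27 December 2014.
(b) filing + 20 years → 7 October 2012.
Later of the two: 27 December 2014.

December 27, 2014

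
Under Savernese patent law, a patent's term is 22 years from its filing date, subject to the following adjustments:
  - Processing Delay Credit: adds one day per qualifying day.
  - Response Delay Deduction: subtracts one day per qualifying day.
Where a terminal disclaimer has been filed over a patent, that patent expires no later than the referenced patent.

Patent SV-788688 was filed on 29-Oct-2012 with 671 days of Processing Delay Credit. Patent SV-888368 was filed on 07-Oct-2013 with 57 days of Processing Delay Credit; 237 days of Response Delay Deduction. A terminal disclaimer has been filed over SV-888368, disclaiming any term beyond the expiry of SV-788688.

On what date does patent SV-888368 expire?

Natural term of SV-888368:
  Base: filing + 22 years → 7 October 2035.
  Processing Delay Credit: +57 days → 3 December 2035.
  Response Delay Deduction: −237 days → 10 April 2035.
Expiry of referenced patent SV-788688:
  Base: filing + 22 years → 29 October 2034.
  Processing Delay Credit: +671 days → 30 August 2036.
Terminal disclaimer: SV-888368 expires on the earlier of 10 April 2035 and 30 August 2036.

2035-04-10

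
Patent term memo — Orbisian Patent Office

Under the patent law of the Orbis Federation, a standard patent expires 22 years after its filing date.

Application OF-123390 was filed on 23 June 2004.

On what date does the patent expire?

Filing date + 22 years → 23 June 2026.

2026-06-23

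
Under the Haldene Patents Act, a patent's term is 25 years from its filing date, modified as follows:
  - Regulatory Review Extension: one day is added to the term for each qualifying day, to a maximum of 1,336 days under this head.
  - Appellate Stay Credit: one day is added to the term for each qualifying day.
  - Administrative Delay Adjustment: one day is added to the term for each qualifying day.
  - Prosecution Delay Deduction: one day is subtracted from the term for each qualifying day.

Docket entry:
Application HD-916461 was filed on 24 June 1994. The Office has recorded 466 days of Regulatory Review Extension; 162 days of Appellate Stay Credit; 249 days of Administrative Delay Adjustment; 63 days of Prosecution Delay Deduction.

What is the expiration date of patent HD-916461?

2021-09-15

Base term: filing date + 25 years → 24 June 2019.
Regulatory Review Extension: 466 days (within the 1336-day cap) → +466 days → 2 October 2020.
Appellate Stay Credit: +162 days → 13 March 2021.
Administrative Delay Adjustment: +249 days → 17 November 2021.
Prosecution Delay Deduction: −63 days → 15 September 2021.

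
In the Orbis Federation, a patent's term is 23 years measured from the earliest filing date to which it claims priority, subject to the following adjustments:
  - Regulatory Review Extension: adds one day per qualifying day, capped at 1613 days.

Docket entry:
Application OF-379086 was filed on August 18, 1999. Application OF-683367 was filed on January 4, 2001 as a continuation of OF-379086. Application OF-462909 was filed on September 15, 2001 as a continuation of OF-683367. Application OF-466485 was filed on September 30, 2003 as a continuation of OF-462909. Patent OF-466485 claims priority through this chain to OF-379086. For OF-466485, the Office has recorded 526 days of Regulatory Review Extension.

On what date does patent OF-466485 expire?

Earliest priority filing: 18 August 1999.
Base term: 18 August 1999 + 23 years → 18 August 2022.
Regulatory Review Extension: 526 days (within the 1613-day cap) → +526 days → 26 January 2024.

2024-01-26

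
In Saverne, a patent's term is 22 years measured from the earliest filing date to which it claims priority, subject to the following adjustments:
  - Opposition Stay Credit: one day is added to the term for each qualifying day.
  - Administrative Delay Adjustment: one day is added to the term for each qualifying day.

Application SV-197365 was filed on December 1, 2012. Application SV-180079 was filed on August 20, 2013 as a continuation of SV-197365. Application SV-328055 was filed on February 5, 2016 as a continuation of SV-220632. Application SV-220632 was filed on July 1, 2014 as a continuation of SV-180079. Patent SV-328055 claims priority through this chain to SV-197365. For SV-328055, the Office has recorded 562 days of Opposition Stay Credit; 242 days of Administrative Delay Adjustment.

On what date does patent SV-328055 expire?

Earliest priority filing: 1 December 2012.
Base term: 1 December 2012 + 22 years → 1 December 2034.
Opposition Stay Credit: +562 days → 15 June 2036.
Administrative Delay Adjustment: +242 days → 12 February 2037.

February 12, 2037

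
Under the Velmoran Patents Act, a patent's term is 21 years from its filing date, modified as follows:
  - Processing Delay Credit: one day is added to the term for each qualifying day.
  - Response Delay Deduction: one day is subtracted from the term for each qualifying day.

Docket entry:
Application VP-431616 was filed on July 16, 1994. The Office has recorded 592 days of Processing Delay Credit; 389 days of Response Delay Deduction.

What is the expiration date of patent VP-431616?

2016-02-04

Base term: filing date + 21 years → 16 July 2015.
Processing Delay Credit: +592 days → 27 February 2017.
Response Delay Deduction: −389 days → 4 February 2016.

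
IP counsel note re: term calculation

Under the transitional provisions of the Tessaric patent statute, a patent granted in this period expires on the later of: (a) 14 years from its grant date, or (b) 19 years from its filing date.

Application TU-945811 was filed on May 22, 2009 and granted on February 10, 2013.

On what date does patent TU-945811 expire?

(a) grant + 14 years → 10 February 2027.
(b) filing + 19 years → 22 May 2028.
Later of the two: 22 May 2028.

May 22, 2028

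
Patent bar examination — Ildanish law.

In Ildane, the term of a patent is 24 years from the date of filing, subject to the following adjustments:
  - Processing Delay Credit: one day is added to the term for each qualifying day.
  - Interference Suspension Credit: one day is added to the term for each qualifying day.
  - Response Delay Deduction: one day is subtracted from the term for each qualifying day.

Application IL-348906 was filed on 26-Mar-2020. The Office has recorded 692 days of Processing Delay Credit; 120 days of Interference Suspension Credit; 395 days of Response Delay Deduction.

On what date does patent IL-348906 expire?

2045-05-17

Base term: filing date + 24 years → 26 March 2044.
Processing Delay Credit: +692 days → 16 February 2046.
Interference Suspension Credit: +120 days → 16 June 2046.
Response Delay Deduction: −395 days → 17 May 2045.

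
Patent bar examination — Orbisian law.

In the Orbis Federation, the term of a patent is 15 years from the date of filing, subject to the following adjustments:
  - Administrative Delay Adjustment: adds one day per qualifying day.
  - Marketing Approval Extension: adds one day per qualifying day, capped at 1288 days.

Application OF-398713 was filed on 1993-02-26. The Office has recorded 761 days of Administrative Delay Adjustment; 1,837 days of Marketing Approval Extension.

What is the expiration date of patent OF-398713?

October 6, 2013

Base term: filing date + 15 years → 26 February 2008.
Administrative Delay Adjustment: +761 days → 28 March 2010.
Marketing Approval Extension: 1837 days claimed exceeds the 1288-day cap, so +1288 days → 6 October 2013.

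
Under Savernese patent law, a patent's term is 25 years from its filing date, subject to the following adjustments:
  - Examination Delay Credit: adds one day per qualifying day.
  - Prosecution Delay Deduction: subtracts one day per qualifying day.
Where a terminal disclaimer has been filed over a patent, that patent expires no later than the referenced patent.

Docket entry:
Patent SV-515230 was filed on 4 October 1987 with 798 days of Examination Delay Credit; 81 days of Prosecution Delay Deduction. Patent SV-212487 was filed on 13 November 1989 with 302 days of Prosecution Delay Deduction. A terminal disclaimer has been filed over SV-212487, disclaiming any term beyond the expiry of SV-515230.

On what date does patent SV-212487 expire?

2014-01-15

Natural term of SV-212487:
  Base: filing + 25 years → 13 November 2014.
  Prosecution Delay Deduction: −302 days → 15 January 2014.
Expiry of referenced patent SV-515230:
  Base: filing + 25 years → 4 October 2012.
  Examination Delay Credit: +798 days → 11 December 2014.
  Prosecution Delay Deduction: −81 days → 21 September 2014.
Terminal disclaimer: SV-212487 expires on the earlier of 15 January 2014 and 21 September 2014.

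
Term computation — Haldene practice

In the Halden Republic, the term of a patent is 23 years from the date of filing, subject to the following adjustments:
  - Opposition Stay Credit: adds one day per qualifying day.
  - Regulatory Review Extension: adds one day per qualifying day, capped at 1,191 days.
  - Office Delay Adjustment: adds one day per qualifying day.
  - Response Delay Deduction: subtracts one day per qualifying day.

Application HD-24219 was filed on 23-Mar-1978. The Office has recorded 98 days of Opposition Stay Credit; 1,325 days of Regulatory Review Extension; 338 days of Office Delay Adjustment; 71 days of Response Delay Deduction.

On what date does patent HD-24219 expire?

Base term: filing date + 23 years → 23 March 2001.
Opposition Stay Credit: +98 days → 29 June 2001.
Regulatory Review Extension: 1325 days claimed exceeds the 1191-day cap, so +1191 days → 2 October 2004.
Office Delay Adjustment: +338 days → 5 September 2005.
Response Delay Deduction: −71 days → 26 June 2005.

2005-06-26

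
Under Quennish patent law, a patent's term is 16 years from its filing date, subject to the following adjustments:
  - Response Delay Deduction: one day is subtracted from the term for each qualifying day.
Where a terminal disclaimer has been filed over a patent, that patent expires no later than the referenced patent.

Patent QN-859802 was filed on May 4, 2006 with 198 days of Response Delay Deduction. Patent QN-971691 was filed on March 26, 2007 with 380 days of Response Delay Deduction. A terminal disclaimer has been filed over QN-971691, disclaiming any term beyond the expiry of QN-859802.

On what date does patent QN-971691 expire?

Natural term of QN-971691:
  Base: filing + 16 years → 26 March 2023.
  Response Delay Deduction: −380 days → 11 March 2022.
Expiry of referenced patent QN-859802:
  Base: filing + 16 years → 4 May 2022.
  Response Delay Deduction: −198 days → 18 October 2021.
Terminal disclaimer: QN-971691 expires on the earlier of 11 March 2022 and 18 October 2021.

October 18, 2021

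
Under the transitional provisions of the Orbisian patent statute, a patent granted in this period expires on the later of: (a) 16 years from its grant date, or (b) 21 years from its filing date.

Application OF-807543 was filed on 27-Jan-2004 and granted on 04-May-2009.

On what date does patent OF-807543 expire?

May 4, 2025

(a) grant + 16 years → 4 May 2025.
(b) filing + 21 years → 27 January 2025.
Later of the two: 4 May 2025.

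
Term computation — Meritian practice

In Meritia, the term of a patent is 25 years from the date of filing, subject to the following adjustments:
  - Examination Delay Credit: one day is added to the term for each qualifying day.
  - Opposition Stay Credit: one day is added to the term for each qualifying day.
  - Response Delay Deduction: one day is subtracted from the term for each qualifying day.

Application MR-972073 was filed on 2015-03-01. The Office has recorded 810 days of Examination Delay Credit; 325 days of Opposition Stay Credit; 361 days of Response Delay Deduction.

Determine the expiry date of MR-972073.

April 14, 2042

Base term: filing date + 25 years → 1 March 2040.
Examination Delay Credit: +810 days → 20 May 2042.
Opposition Stay Credit: +325 days → 10 April 2043.
Response Delay Deduction: −361 days → 14 April 2042.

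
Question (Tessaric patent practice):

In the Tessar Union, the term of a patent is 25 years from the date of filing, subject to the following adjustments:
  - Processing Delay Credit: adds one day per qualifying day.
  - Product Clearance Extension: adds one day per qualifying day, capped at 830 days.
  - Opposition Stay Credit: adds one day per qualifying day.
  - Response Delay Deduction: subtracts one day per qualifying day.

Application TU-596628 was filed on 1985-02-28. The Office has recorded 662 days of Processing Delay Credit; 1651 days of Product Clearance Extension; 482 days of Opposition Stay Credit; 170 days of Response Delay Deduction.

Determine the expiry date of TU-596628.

2015-02-06

Base term: filing date + 25 years → 28 February 2010.
Processing Delay Credit: +662 days → 22 December 2011.
Product Clearance Extension: 1651 days claimed exceeds the 830-day cap, so +830 days → 31 March 2014.
Opposition Stay Credit: +482 days → 26 July 2015.
Response Delay Deduction: −170 days → 6 February 2015.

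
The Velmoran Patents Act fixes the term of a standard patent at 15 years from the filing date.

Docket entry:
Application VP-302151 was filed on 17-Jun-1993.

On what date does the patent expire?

Filing date + 15 years → 17 June 2008.

2008-06-17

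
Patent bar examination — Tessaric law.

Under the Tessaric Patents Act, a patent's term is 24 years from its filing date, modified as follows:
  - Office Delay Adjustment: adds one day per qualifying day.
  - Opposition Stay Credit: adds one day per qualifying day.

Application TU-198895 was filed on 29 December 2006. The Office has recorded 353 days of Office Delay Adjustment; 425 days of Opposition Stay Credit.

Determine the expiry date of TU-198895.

Base term: filing date + 24 years → 29 December 2030.
Office Delay Adjustment: +353 days → 17 December 2031.
Opposition Stay Credit: +425 days → 14 February 2033.

February 14, 2033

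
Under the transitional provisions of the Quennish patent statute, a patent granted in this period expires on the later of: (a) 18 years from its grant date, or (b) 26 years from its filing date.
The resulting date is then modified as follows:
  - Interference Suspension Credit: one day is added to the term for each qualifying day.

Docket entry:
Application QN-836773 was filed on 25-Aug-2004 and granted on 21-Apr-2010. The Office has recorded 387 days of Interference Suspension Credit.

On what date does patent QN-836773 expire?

(a) grant + 18 years → 21 April 2028.
(b) filing + 26 years → 25 August 2030.
Later of the two: 25 August 2030.
Interference Suspension Credit: +387 days → 16 September 2031.

September 16, 2031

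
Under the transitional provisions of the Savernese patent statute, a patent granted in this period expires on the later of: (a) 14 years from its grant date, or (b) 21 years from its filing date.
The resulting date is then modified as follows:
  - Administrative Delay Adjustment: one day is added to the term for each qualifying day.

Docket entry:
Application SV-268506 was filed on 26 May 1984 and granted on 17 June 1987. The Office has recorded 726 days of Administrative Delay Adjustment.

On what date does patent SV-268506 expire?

(a) grant + 14 years → 17 June 2001.
(b) filing + 21 years → 26 May 2005.
Later of the two: 26 May 2005.
Administrative Delay Adjustment: +726 days → 22 May 2007.

2007-05-22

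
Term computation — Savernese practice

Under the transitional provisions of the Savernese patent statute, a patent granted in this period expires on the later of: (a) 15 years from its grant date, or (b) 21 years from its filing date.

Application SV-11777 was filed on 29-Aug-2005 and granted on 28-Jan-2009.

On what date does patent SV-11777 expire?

(a) grant + 15 years → 28 January 2024.
(b) filing + 21 years → 29 August 2026.
Later of the two: 29 August 2026.

2026-08-29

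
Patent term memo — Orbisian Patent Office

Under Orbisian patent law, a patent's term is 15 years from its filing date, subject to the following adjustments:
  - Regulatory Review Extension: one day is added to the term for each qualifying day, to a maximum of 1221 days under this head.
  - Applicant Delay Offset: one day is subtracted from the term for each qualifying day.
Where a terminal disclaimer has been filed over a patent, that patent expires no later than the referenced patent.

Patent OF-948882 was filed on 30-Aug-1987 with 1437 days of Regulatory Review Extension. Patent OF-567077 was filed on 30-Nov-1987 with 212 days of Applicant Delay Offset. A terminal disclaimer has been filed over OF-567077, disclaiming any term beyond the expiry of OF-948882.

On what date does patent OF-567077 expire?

Natural term of OF-567077:
  Base: filing + 15 years → 30 November 2002.
  Applicant Delay Offset: −212 days → 2 May 2002.
Expiry of referenced patent OF-948882:
  Base: filing + 15 years → 30 August 2002.
  Regulatory Review Extension: 1437 days claimed exceeds the 1221-day cap, so +1221 days → 2 January 2006.
Terminal disclaimer: OF-567077 expires on the earlier of 2 May 2002 and 2 January 2006.

2002-05-02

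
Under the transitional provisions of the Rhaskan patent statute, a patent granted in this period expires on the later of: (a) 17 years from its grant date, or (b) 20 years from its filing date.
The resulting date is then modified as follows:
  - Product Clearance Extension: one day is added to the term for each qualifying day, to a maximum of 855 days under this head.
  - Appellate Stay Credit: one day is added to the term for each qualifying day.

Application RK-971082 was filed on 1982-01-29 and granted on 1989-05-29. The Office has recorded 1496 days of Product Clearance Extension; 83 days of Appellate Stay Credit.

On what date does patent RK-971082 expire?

(a) grant + 17 years → 29 May 2006.
(b) filing + 20 years → 29 January 2002.
Later of the two: 29 May 2006.
Product Clearance Extension: 1496 days claimed exceeds the 855-day cap, so +855 days → 30 September 2008.
Appellate Stay Credit: +83 days → 22 December 2008.

2008-12-22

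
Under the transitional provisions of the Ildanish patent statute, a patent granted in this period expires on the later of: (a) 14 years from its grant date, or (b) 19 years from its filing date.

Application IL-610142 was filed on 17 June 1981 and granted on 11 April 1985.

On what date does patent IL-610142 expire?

June 17, 2000

(a) grant + 14 years → 11 April 1999.
(b) filing + 19 years → 17 June 2000.
Later of the two: 17 June 2000.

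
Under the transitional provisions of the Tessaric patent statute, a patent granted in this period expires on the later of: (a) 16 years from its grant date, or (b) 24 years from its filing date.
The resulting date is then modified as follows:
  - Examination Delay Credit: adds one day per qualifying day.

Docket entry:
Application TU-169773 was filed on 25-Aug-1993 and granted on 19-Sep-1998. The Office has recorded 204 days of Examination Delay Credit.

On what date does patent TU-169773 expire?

(a) grant + 16 years → 19 September 2014.
(b) filing + 24 years → 25 August 2017.
Later of the two: 25 August 2017.
Examination Delay Credit: +204 days → 17 March 2018.

2018-03-17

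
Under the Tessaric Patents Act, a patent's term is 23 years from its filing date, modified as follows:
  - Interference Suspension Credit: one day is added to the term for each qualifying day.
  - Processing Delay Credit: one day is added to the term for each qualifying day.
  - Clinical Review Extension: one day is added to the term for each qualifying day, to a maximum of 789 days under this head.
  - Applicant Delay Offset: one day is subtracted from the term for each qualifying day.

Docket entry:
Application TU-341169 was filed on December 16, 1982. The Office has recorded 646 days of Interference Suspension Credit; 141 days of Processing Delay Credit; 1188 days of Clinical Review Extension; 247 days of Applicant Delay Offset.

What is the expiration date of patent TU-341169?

2009-08-06

Base term: filing date + 23 years → 16 December 2005.
Interference Suspension Credit: +646 days → 23 September 2007.
Processing Delay Credit: +141 days → 11 February 2008.
Clinical Review Extension: 1188 days claimed exceeds the 789-day cap, so +789 days → 10 April 2010.
Applicant Delay Offset: −247 days → 6 August 2009.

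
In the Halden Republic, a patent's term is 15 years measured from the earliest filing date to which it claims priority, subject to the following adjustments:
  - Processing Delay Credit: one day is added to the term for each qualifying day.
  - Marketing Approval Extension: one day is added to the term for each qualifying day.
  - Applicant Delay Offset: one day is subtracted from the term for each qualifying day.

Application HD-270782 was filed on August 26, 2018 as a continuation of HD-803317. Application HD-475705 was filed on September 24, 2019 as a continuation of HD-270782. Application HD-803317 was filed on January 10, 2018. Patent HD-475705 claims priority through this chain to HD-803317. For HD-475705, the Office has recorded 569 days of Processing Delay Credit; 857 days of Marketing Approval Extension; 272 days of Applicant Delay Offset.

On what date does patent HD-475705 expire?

March 9, 2036

Earliest priority filing: 10 January 2018.
Base term: 10 January 2018 + 15 years → 10 January 2033.
Processing Delay Credit: +569 days → 2 August 2034.
Marketing Approval Extension: +857 days → 6 December 2036.
Applicant Delay Offset: −272 days → 9 March 2036.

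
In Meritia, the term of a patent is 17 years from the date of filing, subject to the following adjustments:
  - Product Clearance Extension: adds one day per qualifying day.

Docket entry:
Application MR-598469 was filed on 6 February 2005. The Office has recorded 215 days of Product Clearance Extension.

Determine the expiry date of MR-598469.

Base term: filing date + 17 years → 6 February 2022.
Product Clearance Extension: +215 days → 9 September 2022.

September 9, 2022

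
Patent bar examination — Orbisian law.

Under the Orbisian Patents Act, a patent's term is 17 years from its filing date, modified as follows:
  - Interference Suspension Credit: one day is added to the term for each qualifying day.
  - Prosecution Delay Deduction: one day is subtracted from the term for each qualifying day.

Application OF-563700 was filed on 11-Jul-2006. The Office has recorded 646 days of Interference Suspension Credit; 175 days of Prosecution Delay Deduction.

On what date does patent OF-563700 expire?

October 24, 2024

Base term: filing date + 17 years → 11 July 2023.
Interference Suspension Credit: +646 days → 17 April 2025.
Prosecution Delay Deduction: −175 days → 24 October 2024.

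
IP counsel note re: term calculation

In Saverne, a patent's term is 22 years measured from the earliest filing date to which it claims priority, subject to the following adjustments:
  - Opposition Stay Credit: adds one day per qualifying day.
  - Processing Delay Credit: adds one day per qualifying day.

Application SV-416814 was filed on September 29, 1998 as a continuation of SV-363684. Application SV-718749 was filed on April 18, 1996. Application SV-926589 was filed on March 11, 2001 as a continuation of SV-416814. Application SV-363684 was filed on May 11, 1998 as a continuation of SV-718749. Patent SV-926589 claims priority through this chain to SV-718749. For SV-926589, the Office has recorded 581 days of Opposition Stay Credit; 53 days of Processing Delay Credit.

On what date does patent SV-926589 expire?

Earliest priority filing: 18 April 1996.
Base term: 18 April 1996 + 22 years → 18 April 2018.
Opposition Stay Credit: +581 days → 20 November 2019.
Processing Delay Credit: +53 days → 12 January 2020.

January 12, 2020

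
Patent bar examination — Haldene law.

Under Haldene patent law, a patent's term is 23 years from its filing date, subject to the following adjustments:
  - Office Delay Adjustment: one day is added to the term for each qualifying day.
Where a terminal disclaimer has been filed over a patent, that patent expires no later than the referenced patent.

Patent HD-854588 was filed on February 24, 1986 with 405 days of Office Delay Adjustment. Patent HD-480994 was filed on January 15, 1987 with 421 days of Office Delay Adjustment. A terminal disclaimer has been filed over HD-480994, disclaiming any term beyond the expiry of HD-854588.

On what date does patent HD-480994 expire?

2010-04-05

Natural term of HD-480994:
  Base: filing + 23 years → 15 January 2010.
  Office Delay Adjustment: +421 days → 12 March 2011.
Expiry of referenced patent HD-854588:
  Base: filing + 23 years → 24 February 2009.
  Office Delay Adjustment: +405 days → 5 April 2010.
Terminal disclaimer: HD-480994 expires on the earlier of 12 March 2011 and 5 April 2010.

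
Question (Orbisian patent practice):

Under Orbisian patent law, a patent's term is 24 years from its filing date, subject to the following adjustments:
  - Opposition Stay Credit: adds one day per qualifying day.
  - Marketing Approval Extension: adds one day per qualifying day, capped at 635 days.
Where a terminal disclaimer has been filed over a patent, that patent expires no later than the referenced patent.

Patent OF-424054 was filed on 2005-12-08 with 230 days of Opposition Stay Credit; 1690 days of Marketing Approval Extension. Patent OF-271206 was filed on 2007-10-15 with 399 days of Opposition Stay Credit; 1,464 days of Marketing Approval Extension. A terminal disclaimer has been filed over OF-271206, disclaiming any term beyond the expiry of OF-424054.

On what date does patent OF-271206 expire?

2032-04-21

Natural term of OF-271206:
  Base: filing + 24 years → 15 October 2031.
  Opposition Stay Credit: +399 days → 17 November 2032.
  Marketing Approval Extension: 1464 days claimed exceeds the 635-day cap, so +635 days → 14 August 2034.
Expiry of referenced patent OF-424054:
  Base: filing + 24 years → 8 December 2029.
  Opposition Stay Credit: +230 days → 26 July 2030.
  Marketing Approval Extension: 1690 days claimed exceeds the 635-day cap, so +635 days → 21 April 2032.
Terminal disclaimer: OF-271206 expires on the earlier of 14 August 2034 and 21 April 2032.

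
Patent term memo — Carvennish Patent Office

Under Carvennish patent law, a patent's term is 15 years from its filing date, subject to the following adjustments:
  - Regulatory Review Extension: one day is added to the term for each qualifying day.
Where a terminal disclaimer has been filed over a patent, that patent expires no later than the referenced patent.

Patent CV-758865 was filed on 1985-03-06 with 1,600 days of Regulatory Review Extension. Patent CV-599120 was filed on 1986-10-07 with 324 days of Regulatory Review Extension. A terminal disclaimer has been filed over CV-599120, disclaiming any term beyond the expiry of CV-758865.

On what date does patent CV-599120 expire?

Natural term of CV-599120:
  Base: filing + 15 years → 7 October 2001.
  Regulatory Review Extension: +324 days → 27 August 2002.
Expiry of referenced patent CV-758865:
  Base: filing + 15 years → 6 March 2000.
  Regulatory Review Extension: +1600 days → 23 July 2004.
Terminal disclaimer: CV-599120 expires on the earlier of 27 August 2002 and 23 July 2004.

August 27, 2002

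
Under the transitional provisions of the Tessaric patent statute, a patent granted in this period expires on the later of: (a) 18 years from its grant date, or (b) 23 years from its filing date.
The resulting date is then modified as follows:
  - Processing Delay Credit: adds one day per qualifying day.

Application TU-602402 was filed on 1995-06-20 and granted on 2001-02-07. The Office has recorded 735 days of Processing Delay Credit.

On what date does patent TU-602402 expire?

2021-02-11

(a) grant + 18 years → 7 February 2019.
(b) filing + 23 years → 20 June 2018.
Later of the two: 7 February 2019.
Processing Delay Credit: +735 days → 11 February 2021.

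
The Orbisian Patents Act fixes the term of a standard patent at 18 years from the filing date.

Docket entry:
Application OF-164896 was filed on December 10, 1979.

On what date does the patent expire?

Filing date + 18 years → 10 December 1997.

December 10, 1997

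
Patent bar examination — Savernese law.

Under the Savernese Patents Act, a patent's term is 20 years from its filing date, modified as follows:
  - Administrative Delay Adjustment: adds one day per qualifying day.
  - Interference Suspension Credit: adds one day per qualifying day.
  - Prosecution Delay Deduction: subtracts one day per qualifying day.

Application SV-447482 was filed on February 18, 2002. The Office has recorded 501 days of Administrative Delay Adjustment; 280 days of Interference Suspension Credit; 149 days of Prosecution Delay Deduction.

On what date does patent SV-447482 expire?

Base term: filing date + 20 years → 18 February 2022.
Administrative Delay Adjustment: +501 days → 4 July 2023.
Interference Suspension Credit: +280 days → 9 April 2024.
Prosecution Delay Deduction: −149 days → 12 November 2023.

2023-11-12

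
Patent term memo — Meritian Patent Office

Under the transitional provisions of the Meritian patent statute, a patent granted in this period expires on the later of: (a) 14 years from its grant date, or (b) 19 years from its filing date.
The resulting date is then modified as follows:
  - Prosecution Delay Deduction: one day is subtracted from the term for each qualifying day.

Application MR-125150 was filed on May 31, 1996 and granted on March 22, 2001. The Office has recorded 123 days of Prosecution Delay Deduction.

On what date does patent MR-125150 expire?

2015-01-28

(a) grant + 14 years → 22 March 2015.
(b) filing + 19 years → 31 May 2015.
Later of the two: 31 May 2015.
Prosecution Delay Deduction: −123 days → 28 January 2015.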